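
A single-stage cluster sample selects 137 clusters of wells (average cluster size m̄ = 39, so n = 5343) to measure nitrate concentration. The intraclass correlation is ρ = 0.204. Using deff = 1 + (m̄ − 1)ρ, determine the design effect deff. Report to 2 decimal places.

8.75

deff = 1 + (39 − 1)·0.204 = 1 + 7.752 = 8.752.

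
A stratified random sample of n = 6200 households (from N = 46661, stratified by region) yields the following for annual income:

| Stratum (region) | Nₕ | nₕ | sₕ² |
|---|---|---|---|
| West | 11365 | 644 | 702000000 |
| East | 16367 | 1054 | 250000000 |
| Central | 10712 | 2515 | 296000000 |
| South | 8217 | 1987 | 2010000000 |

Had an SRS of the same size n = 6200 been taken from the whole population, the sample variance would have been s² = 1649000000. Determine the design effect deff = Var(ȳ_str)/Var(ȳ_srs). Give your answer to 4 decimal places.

0.5066

Var(ȳ_str) = Σ Wₕ²(1−fₕ)sₕ²/nₕ with Wₕ = Nₕ/46661:
  West: (11365/46661)²·(1−644/11365)·702000000/644 = 61002.537
  East: (16367/46661)²·(1−1054/16367)·250000000/1054 = 27303.648
  Central: (10712/46661)²·(1−2515/10712)·296000000/2515 = 4746.4743
  South: (8217/46661)²·(1−1987/8217)·2010000000/1987 = 23784.358
  → Var(ȳ_str) = 116837.02.
Var(ȳ_srs) = (1 − 6200/46661)·1649000000/6200 = 230627.74.
deff = 116837.02 / 230627.74 = 0.5066.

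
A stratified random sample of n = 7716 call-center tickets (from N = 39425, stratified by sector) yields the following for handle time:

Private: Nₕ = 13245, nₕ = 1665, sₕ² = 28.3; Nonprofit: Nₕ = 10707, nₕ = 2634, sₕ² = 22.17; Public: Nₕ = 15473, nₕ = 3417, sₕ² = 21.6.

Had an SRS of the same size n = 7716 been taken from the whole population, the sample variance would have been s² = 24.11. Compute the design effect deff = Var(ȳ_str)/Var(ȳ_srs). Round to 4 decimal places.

Var(ȳ_str) = Σ Wₕ²(1−fₕ)sₕ²/nₕ with Wₕ = Nₕ/39425:
  Private: (13245/39425)²·(1−1665/13245)·28.3/1665 = 0.0016772172
  Nonprofit: (10707/39425)²·(1−2634/10707)·22.17/2634 = 4.6806835 × 10^-4
  Public: (15473/39425)²·(1−3417/15473)·21.6/3417 = 7.5865292 × 10^-4
  → Var(ȳ_str) = 0.0029039385.
Var(ȳ_srs) = (1 − 7716/39425)·24.11/7716 = 0.0025131351.
deff = 0.0029039385 / 0.0025131351 = 1.1555.

1.1555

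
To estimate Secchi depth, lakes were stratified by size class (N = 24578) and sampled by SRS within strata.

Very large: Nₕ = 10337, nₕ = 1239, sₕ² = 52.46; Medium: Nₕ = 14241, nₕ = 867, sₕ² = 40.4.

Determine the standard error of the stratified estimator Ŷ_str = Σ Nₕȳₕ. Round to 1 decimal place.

3585.6

Var(Ŷ_str) = Σₕ Nₕ²(1 − fₕ)sₕ²/nₕ.
Very large: 10337²·(1 − 1239/10337)·52.46/1239 = 3.9819649 × 10^6.
Medium: 14241²·(1 − 867/14241)·40.4/867 = 8.8749124 × 10^6.
Sum = 1.2856877 × 10^7.
SE = √(1.2856877 × 10^7) = 3585.6.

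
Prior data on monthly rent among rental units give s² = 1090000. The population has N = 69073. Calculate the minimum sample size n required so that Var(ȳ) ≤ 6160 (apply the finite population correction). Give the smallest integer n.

Without fpc, n₀ = s²/D = 1090000/6160 = 176.9481.
With fpc, (1 − n/N)·s²/n ≤ D requires n ≥ n₀/(1 + n₀/N) = 176.9481/(1 + 176.9481/69073) = 176.4960.
Rounding up, n = 177.

177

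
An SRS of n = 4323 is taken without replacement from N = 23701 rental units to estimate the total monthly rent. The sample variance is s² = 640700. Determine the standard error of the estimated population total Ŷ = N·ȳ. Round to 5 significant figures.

260900

Var(Ŷ) = N²·Var(ȳ) = N²·(1 − n/N)·s²/n.
f = 4323/23701 = 0.18239737; Var(ȳ) = 0.81760263·640700/4323 = 121.17465.
Var(Ŷ) = 23701² · 121.17465 = 6.8068333 × 10^10.
SE(Ŷ) = √(6.8068333 × 10^10) = 260900.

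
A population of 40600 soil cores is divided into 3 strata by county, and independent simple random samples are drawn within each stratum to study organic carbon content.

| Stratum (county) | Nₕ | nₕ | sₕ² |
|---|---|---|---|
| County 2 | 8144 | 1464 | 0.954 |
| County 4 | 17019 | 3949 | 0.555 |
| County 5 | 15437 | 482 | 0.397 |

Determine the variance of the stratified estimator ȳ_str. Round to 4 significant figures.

1.558 × 10^-4

Var(ȳ_str) = Σₕ Wₕ²(1 − fₕ)sₕ²/nₕ with Wₕ = Nₕ/N, N = 40600.
County 2: Wₕ = 0.20059113; term = 0.20059113²·(1 − 0.17976424)·0.954/1464 = 2.1506486 × 10^-5.
County 4: Wₕ = 0.41918719; term = 0.41918719²·(1 − 0.23203478)·0.555/3949 = 1.8965461 × 10^-5.
County 5: Wₕ = 0.38022167; term = 0.38022167²·(1 − 0.03122368)·0.397/482 = 1.1535614 × 10^-4.
Sum = 1.5582809 × 10^-4.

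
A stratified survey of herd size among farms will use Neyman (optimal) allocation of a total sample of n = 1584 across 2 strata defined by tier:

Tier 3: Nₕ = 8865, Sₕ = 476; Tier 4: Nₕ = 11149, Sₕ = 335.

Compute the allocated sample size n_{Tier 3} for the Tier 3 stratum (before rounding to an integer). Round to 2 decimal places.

840.27

Neyman allocation: nₕ = n·NₕSₕ / Σⱼ NⱼSⱼ.
Σ NⱼSⱼ = 8865·476 + 11149·335 = 7.954655 × 10^6.
n_{Tier 3} = 1584·8865·476 / (7.954655 × 10^6) = 840.27.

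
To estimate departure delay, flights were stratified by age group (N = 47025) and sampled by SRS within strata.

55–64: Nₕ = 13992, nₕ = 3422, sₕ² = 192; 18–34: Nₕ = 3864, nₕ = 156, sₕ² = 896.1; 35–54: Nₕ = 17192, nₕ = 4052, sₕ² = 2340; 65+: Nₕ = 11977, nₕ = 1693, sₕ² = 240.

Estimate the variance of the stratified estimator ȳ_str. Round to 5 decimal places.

0.10786

Var(ȳ_str) = Σₕ Wₕ²(1 − fₕ)sₕ²/nₕ with Wₕ = Nₕ/N, N = 47025.
55–64: Wₕ = 0.29754386; term = 0.29754386²·(1 − 0.24456832)·192/3422 = 0.0037524801.
18–34: Wₕ = 0.08216906; term = 0.08216906²·(1 − 0.04037267)·896.1/156 = 0.037217836.
35–54: Wₕ = 0.36559277; term = 0.36559277²·(1 − 0.23569102)·2340/4052 = 0.058994372.
65+: Wₕ = 0.25469431; term = 0.25469431²·(1 − 0.14135426)·240/1693 = 0.0078959937.
Sum = 0.10786068.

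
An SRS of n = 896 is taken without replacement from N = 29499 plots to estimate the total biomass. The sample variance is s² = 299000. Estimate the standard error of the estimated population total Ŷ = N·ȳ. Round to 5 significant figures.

530630

Var(Ŷ) = N²·Var(ȳ) = N²·(1 − n/N)·s²/n.
f = 896/29499 = 0.03037391; Var(ȳ) = 0.96962609·299000/896 = 323.56942.
Var(Ŷ) = 29499² · 323.56942 = 2.815672 × 10^11.
SE(Ŷ) = √(2.815672 × 10^11) = 530630.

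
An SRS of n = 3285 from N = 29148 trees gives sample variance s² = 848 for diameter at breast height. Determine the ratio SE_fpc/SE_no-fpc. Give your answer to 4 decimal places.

f = n/N = 3285/29148 = 0.11270070.
SE_no-fpc = √(s²/n) = 0.50807782; SE_fpc = √((1−f)s²/n) = 0.47859186.
Ratio = √(1−f) = 0.94196566.

0.9420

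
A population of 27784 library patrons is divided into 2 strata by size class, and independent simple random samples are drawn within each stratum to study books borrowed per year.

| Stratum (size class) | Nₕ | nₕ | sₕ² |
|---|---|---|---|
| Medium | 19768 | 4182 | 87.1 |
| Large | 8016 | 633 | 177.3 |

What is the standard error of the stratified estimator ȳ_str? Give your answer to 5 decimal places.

Var(ȳ_str) = Σₕ Wₕ²(1 − fₕ)sₕ²/nₕ with Wₕ = Nₕ/N, N = 27784.
Medium: Wₕ = 0.71148863; term = 0.71148863²·(1 − 0.21155403)·87.1/4182 = 0.0083126978.
Large: Wₕ = 0.28851137; term = 0.28851137²·(1 − 0.07896707)·177.3/633 = 0.021473659.
Sum = 0.029786357.
SE = √(0.029786357) = 0.17259.

0.17259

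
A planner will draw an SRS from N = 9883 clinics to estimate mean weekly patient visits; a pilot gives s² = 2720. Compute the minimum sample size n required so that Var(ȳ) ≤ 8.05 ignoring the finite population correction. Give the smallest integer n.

338

Without fpc, n₀ = s²/D = 2720/8.05 = 337.8882.
Rounding up, n = 338.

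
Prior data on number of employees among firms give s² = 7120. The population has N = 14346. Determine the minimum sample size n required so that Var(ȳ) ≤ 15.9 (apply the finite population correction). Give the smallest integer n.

Without fpc, n₀ = s²/D = 7120/15.9 = 447.7987.
With fpc, (1 − n/N)·s²/n ≤ D requires n ≥ n₀/(1 + n₀/N) = 447.7987/(1 + 447.7987/14346) = 434.2441.
Rounding up, n = 435.

435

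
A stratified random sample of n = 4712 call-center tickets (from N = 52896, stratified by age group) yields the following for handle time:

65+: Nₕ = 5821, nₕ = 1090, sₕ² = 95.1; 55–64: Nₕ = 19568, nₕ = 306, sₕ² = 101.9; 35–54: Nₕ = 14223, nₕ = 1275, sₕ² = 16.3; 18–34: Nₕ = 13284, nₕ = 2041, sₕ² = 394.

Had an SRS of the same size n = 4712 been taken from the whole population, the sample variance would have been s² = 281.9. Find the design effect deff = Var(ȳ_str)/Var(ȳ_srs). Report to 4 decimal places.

Var(ȳ_str) = Σ Wₕ²(1−fₕ)sₕ²/nₕ with Wₕ = Nₕ/52896:
  65+: (5821/52896)²·(1−1090/5821)·95.1/1090 = 8.5873448 × 10^-4
  55–64: (19568/52896)²·(1−306/19568)·101.9/306 = 0.04485955
  35–54: (14223/52896)²·(1−1275/14223)·16.3/1275 = 8.4144485 × 10^-4
  18–34: (13284/52896)²·(1−2041/13284)·394/2041 = 0.010304303
  → Var(ȳ_str) = 0.056864032.
Var(ȳ_srs) = (1 − 4712/52896)·281.9/4712 = 0.054496651.
deff = 0.056864032 / 0.054496651 = 1.0434.

1.0434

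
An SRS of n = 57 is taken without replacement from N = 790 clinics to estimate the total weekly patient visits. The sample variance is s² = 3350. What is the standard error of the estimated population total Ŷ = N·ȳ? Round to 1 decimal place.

5833.8

Var(Ŷ) = N²·Var(ȳ) = N²·(1 − n/N)·s²/n.
f = 57/790 = 0.07215190; Var(ȳ) = 0.92784810·3350/57 = 54.531423.
Var(Ŷ) = 790² · 54.531423 = 3.4033061 × 10^7.
SE(Ŷ) = √(3.4033061 × 10^7) = 5833.8.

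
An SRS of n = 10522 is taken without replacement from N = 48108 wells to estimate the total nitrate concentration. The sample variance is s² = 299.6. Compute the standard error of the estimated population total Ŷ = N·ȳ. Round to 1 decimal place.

Var(Ŷ) = N²·Var(ȳ) = N²·(1 − n/N)·s²/n.
f = 10522/48108 = 0.21871622; Var(ȳ) = 0.78128378·299.6/10522 = 0.02224602.
Var(Ŷ) = 48108² · 0.02224602 = 5.1485736 × 10^7.
SE(Ŷ) = √(5.1485736 × 10^7) = 7175.4.

7175.4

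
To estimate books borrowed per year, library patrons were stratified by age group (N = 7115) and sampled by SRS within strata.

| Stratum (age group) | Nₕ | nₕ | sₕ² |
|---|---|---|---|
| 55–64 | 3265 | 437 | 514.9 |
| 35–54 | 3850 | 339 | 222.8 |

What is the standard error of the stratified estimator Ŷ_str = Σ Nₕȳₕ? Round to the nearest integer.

Var(Ŷ_str) = Σₕ Nₕ²(1 − fₕ)sₕ²/nₕ.
55–64: 3265²·(1 − 437/3265)·514.9/437 = 1.0879377 × 10^7.
35–54: 3850²·(1 − 339/3850)·222.8/339 = 8.8839693 × 10^6.
Sum = 1.9763346 × 10^7.
SE = √(1.9763346 × 10^7) = 4446.

4446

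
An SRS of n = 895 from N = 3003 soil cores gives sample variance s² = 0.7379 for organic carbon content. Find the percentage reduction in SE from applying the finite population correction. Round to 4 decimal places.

f = n/N = 895/3003 = 0.29803530.
SE_no-fpc = √(s²/n) = 0.028713573; SE_fpc = √((1−f)s²/n) = 0.024057189.
Ratio = √(1−f) = 0.83783334. Reduction = 100·(1 − 0.83783334) = 16.2167%.

16.2167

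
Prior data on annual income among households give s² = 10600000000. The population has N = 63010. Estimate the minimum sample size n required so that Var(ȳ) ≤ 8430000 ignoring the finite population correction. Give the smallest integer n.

1258

Without fpc, n₀ = s²/D = 10600000000/8430000 = 1257.4140.
Rounding up, n = 1258.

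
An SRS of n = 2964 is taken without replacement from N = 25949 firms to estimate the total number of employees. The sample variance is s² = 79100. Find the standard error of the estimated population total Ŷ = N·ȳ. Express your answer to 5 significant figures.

Var(Ŷ) = N²·Var(ȳ) = N²·(1 − n/N)·s²/n.
f = 2964/25949 = 0.11422405; Var(ȳ) = 0.88577595·79100/2964 = 23.638623.
Var(Ŷ) = 25949² · 23.638623 = 1.5917081 × 10^10.
SE(Ŷ) = √(1.5917081 × 10^10) = 126160.

126160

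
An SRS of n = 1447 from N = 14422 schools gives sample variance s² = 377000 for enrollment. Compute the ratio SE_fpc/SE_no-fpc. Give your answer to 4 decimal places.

0.9485

f = n/N = 1447/14422 = 0.10033282.
SE_no-fpc = √(s²/n) = 16.141222; SE_fpc = √((1−f)s²/n) = 15.310076.
Ratio = √(1−f) = 0.94850787.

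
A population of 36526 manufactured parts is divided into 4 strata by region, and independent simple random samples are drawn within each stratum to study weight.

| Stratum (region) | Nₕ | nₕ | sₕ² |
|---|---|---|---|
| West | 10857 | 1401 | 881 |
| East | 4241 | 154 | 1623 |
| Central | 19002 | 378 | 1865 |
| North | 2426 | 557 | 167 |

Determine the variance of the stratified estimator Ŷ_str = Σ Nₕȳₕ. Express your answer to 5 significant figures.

1.9947 × 10^9

Var(Ŷ_str) = Σₕ Nₕ²(1 − fₕ)sₕ²/nₕ.
West: 10857²·(1 − 1401/10857)·881/1401 = 6.4558744 × 10^7.
East: 4241²·(1 − 154/4241)·1623/154 = 1.8267146 × 10^8.
Central: 19002²·(1 − 378/19002)·1865/378 = 1.7460606 × 10^9.
North: 2426²·(1 − 557/2426)·167/557 = 1.3594442 × 10^6.
Sum = 1.9946502 × 10^9.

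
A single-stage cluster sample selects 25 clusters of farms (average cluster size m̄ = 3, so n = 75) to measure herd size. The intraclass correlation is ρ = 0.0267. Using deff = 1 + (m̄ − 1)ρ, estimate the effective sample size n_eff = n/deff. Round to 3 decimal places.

71.198

deff = 1 + (3 − 1)·0.0267 = 1 + 0.0534 = 1.0534.
n_eff = 75 / 1.0534 = 71.198.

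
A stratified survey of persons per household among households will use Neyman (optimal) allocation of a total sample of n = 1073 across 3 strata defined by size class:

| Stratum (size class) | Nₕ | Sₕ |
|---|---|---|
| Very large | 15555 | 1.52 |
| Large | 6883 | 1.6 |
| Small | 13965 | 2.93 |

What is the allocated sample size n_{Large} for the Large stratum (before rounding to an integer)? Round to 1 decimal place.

156.4

Neyman allocation: nₕ = n·NₕSₕ / Σⱼ NⱼSⱼ.
Σ NⱼSⱼ = 15555·1.52 + 6883·1.6 + 13965·2.93 = 75573.85.
n_{Large} = 1073·6883·1.6 / 75573.85 = 156.4.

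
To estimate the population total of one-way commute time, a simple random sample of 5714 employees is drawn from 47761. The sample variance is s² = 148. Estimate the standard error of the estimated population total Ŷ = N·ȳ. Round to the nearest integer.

7212

Var(Ŷ) = N²·Var(ȳ) = N²·(1 − n/N)·s²/n.
f = 5714/47761 = 0.11963736; Var(ȳ) = 0.88036264·148/5714 = 0.022802532.
Var(Ŷ) = 47761² · 0.022802532 = 5.2015155 × 10^7.
SE(Ŷ) = √(5.2015155 × 10^7) = 7212.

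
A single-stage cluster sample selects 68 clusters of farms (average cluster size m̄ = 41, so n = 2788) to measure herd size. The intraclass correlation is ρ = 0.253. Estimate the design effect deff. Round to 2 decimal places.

deff = 1 + (41 − 1)·0.253 = 1 + 10.12 = 11.12.

11.12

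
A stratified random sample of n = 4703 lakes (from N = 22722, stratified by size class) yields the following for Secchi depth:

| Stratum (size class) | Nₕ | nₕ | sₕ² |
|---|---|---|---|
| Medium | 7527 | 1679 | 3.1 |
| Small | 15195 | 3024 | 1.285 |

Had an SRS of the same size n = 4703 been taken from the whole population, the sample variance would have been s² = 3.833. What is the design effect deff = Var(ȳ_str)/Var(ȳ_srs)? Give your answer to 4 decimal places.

Var(ȳ_str) = Σ Wₕ²(1−fₕ)sₕ²/nₕ with Wₕ = Nₕ/22722:
  Medium: (7527/22722)²·(1−1679/7527)·3.1/1679 = 1.5741538 × 10^-4
  Small: (15195/22722)²·(1−3024/15195)·1.285/3024 = 1.5221421 × 10^-4
  → Var(ȳ_str) = 3.0962959 × 10^-4.
Var(ȳ_srs) = (1 − 4703/22722)·3.833/4703 = 6.4632056 × 10^-4.
deff = (3.0962959 × 10^-4) / (6.4632056 × 10^-4) = 0.4791.

0.4791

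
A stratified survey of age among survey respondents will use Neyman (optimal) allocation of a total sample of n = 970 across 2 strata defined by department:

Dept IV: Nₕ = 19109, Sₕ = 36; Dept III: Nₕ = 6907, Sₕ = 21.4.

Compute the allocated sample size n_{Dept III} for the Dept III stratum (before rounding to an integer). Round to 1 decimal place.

171.6

Neyman allocation: nₕ = n·NₕSₕ / Σⱼ NⱼSⱼ.
Σ NⱼSⱼ = 19109·36 + 6907·21.4 = 835733.8.
n_{Dept III} = 970·6907·21.4 / 835733.8 = 171.6.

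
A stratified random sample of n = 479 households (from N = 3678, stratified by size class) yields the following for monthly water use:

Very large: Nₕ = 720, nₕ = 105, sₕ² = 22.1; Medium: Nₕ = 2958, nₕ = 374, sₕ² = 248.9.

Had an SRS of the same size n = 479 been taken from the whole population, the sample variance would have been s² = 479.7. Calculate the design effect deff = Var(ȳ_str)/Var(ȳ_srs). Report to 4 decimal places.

0.4396

Var(ȳ_str) = Σ Wₕ²(1−fₕ)sₕ²/nₕ with Wₕ = Nₕ/3678:
  Very large: (720/3678)²·(1−105/720)·22.1/105 = 0.006889491
  Medium: (2958/3678)²·(1−374/2958)·248.9/374 = 0.37602829
  → Var(ȳ_str) = 0.38291778.
Var(ȳ_srs) = (1 − 479/3678)·479.7/479 = 0.87103723.
deff = 0.38291778 / 0.87103723 = 0.4396.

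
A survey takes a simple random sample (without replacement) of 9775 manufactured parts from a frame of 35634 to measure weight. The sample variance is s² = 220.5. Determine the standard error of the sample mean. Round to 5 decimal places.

0.12794

Under SRS without replacement, Var(ȳ) = (1 − f)·s²/n with f = n/N = 9775/35634 = 0.27431666.
Var(ȳ) = (1 − 0.27431666)·220.5/9775 = 0.72568334·0.022557545 = 0.016369634.
SE(ȳ) = √(0.016369634) = 0.12794.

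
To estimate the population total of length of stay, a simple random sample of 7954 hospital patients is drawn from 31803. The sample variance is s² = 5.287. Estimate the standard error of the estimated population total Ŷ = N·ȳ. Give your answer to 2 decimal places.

710.04

Var(Ŷ) = N²·Var(ȳ) = N²·(1 − n/N)·s²/n.
f = 7954/31803 = 0.25010219; Var(ȳ) = 0.74989781·5.287/7954 = 4.9845483 × 10^-4.
Var(Ŷ) = 31803² · (4.9845483 × 10^-4) = 504152.57.
SE(Ŷ) = √(504152.57) = 710.04.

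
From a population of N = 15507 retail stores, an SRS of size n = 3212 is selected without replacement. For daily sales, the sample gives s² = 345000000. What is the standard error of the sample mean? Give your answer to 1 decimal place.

291.8

Under SRS without replacement, Var(ȳ) = (1 − f)·s²/n with f = n/N = 3212/15507 = 0.20713226.
Var(ȳ) = (1 − 0.20713226)·345000000/3212 = 0.79286774·107409.71 = 85161.697.
SE(ȳ) = √(85161.697) = 291.8.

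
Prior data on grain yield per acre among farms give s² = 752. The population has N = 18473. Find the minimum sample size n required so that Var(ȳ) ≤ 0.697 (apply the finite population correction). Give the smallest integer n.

Without fpc, n₀ = s²/D = 752/0.697 = 1078.9096.
With fpc, (1 − n/N)·s²/n ≤ D requires n ≥ n₀/(1 + n₀/N) = 1078.9096/(1 + 1078.9096/18473) = 1019.3734.
Rounding up, n = 1020.

1020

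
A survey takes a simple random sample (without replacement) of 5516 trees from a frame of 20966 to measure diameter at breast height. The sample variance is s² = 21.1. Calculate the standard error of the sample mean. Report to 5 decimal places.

0.05309

Under SRS without replacement, Var(ȳ) = (1 − f)·s²/n with f = n/N = 5516/20966 = 0.26309263.
Var(ȳ) = (1 − 0.26309263)·21.1/5516 = 0.73690737·0.0038252357 = 0.0028188444.
SE(ȳ) = √(0.0028188444) = 0.05309.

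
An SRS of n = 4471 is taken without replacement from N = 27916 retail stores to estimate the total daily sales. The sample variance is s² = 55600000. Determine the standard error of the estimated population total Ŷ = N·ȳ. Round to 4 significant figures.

2.853 × 10^6

Var(Ŷ) = N²·Var(ȳ) = N²·(1 − n/N)·s²/n.
f = 4471/27916 = 0.16015905; Var(ȳ) = 0.83984095·55600000/4471 = 10444.007.
Var(Ŷ) = 27916² · 10444.007 = 8.1390466 × 10^12.
SE(Ŷ) = √(8.1390466 × 10^12) = 2.853 × 10^6.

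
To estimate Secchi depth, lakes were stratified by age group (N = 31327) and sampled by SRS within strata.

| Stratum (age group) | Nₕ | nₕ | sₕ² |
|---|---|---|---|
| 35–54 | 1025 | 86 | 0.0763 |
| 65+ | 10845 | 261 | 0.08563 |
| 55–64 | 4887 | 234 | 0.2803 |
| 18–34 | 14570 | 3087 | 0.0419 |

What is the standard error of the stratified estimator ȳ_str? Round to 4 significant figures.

0.008325

Var(ȳ_str) = Σₕ Wₕ²(1 − fₕ)sₕ²/nₕ with Wₕ = Nₕ/N, N = 31327.
35–54: Wₕ = 0.03271938; term = 0.03271938²·(1 − 0.08390244)·0.0763/86 = 8.7011755 × 10^-7.
65+: Wₕ = 0.34618700; term = 0.34618700²·(1 − 0.02406639)·0.08563/261 = 3.8373129 × 10^-5.
55–64: Wₕ = 0.15599962; term = 0.15599962²·(1 − 0.04788214)·0.2803/234 = 2.7755242 × 10^-5.
18–34: Wₕ = 0.46509401; term = 0.46509401²·(1 − 0.21187371)·0.0419/3087 = 2.3139539 × 10^-6.
Sum = 6.9312442 × 10^-5.
SE = √(6.9312442 × 10^-5) = 0.008325.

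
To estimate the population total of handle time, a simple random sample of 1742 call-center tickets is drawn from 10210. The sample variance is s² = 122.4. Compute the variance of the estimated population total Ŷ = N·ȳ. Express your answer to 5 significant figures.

Var(Ŷ) = N²·Var(ȳ) = N²·(1 − n/N)·s²/n.
f = 1742/10210 = 0.17061704; Var(ȳ) = 0.82938296·122.4/1742 = 0.058275817.
Var(Ŷ) = 10210² · 0.058275817 = 6.0749101 × 10^6.

6.0749 × 10^6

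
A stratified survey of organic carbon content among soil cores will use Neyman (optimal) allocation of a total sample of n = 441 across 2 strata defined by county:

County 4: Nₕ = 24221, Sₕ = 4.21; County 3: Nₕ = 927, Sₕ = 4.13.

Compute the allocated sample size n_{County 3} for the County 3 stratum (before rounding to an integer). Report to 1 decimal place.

16.0

Neyman allocation: nₕ = n·NₕSₕ / Σⱼ NⱼSⱼ.
Σ NⱼSⱼ = 24221·4.21 + 927·4.13 = 105798.92.
n_{County 3} = 441·927·4.13 / 105798.92 = 16.0.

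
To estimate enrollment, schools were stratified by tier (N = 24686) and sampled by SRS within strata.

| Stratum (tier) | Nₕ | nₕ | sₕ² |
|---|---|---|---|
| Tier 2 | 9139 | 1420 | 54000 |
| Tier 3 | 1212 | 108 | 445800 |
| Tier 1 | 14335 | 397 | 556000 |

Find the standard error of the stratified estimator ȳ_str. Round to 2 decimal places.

Var(ȳ_str) = Σₕ Wₕ²(1 − fₕ)sₕ²/nₕ with Wₕ = Nₕ/N, N = 24686.
Tier 2: Wₕ = 0.37020984; term = 0.37020984²·(1 − 0.15537805)·54000/1420 = 4.4021383.
Tier 3: Wₕ = 0.04909665; term = 0.04909665²·(1 − 0.08910891)·445800/108 = 9.0633041.
Tier 1: Wₕ = 0.58069351; term = 0.58069351²·(1 − 0.02769445)·556000/397 = 459.17792.
Sum = 472.64336.
SE = √(472.64336) = 21.74.

21.74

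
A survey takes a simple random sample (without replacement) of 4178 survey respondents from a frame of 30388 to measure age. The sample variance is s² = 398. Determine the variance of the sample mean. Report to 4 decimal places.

0.0822

Under SRS without replacement, Var(ȳ) = (1 − f)·s²/n with f = n/N = 4178/30388 = 0.13748848.
Var(ȳ) = (1 − 0.13748848)·398/4178 = 0.86251152·0.09526089 = 0.082163615.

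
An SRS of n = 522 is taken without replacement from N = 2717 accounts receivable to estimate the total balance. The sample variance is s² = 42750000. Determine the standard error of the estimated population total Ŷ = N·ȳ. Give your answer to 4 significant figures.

Var(Ŷ) = N²·Var(ȳ) = N²·(1 − n/N)·s²/n.
f = 522/2717 = 0.19212367; Var(ȳ) = 0.80787633·42750000/522 = 66162.286.
Var(Ŷ) = 2717² · 66162.286 = 4.8841588 × 10^11.
SE(Ŷ) = √(4.8841588 × 10^11) = 698900.

698900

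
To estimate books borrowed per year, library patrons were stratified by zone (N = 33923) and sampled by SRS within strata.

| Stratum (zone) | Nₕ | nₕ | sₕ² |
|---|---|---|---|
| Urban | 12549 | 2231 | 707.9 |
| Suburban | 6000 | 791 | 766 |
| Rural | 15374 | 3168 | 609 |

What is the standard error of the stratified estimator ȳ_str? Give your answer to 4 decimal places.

0.3055

Var(ȳ_str) = Σₕ Wₕ²(1 − fₕ)sₕ²/nₕ with Wₕ = Nₕ/N, N = 33923.
Urban: Wₕ = 0.36992601; term = 0.36992601²·(1 − 0.17778309)·707.9/2231 = 0.035701666.
Suburban: Wₕ = 0.17687115; term = 0.17687115²·(1 − 0.13183333)·766/791 = 0.026300826.
Rural: Wₕ = 0.45320284; term = 0.45320284²·(1 − 0.20606218)·609/3168 = 0.031347568.
Sum = 0.09335006.
SE = √(0.09335006) = 0.3055.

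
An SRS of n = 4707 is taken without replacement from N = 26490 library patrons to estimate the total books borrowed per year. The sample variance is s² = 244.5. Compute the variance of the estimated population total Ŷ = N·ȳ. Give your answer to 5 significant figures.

Var(Ŷ) = N²·Var(ȳ) = N²·(1 − n/N)·s²/n.
f = 4707/26490 = 0.17768969; Var(ȳ) = 0.82231031·244.5/4707 = 0.042714015.
Var(Ŷ) = 26490² · 0.042714015 = 2.9973283 × 10^7.

2.9973 × 10^7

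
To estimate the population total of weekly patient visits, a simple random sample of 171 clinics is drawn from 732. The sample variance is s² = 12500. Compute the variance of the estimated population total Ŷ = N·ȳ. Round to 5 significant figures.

Var(Ŷ) = N²·Var(ȳ) = N²·(1 − n/N)·s²/n.
f = 171/732 = 0.23360656; Var(ȳ) = 0.76639344·12500/171 = 56.022912.
Var(Ŷ) = 732² · 56.022912 = 3.0018421 × 10^7.

3.0018 × 10^7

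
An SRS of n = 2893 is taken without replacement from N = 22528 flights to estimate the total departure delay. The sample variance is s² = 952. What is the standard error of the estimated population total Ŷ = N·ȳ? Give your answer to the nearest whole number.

12065

Var(Ŷ) = N²·Var(ȳ) = N²·(1 − n/N)·s²/n.
f = 2893/22528 = 0.12841797; Var(ȳ) = 0.87158203·952/2893 = 0.28681165.
Var(Ŷ) = 22528² · 0.28681165 = 1.4556001 × 10^8.
SE(Ŷ) = √(1.4556001 × 10^8) = 12065.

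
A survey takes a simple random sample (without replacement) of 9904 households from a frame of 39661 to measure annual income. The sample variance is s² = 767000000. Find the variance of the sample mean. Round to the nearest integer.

58105

Under SRS without replacement, Var(ȳ) = (1 − f)·s²/n with f = n/N = 9904/39661 = 0.24971635.
Var(ȳ) = (1 − 0.24971635)·767000000/9904 = 0.75028365·77443.457 = 58104.56.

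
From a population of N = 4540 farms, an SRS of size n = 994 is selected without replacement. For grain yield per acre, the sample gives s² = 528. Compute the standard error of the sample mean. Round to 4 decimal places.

0.6441

Under SRS without replacement, Var(ȳ) = (1 − f)·s²/n with f = n/N = 994/4540 = 0.21894273.
Var(ȳ) = (1 − 0.21894273)·528/994 = 0.78105727·0.53118712 = 0.41488756.
SE(ȳ) = √(0.41488756) = 0.6441.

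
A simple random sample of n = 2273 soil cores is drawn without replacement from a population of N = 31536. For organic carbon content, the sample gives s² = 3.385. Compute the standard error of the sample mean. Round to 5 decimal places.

0.03717

Under SRS without replacement, Var(ȳ) = (1 − f)·s²/n with f = n/N = 2273/31536 = 0.07207636.
Var(ȳ) = (1 − 0.07207636)·3.385/2273 = 0.92792364·0.0014892213 = 0.0013818836.
SE(ȳ) = √(0.0013818836) = 0.03717.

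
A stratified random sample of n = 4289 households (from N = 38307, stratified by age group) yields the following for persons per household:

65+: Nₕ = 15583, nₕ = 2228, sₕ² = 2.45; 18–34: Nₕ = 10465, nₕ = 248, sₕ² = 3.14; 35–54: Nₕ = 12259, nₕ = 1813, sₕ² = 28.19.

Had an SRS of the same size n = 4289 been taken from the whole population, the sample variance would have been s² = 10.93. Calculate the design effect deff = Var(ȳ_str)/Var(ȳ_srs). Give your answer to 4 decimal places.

Var(ȳ_str) = Σ Wₕ²(1−fₕ)sₕ²/nₕ with Wₕ = Nₕ/38307:
  65+: (15583/38307)²·(1−2228/15583)·2.45/2228 = 1.5595151 × 10^-4
  18–34: (10465/38307)²·(1−248/10465)·3.14/248 = 9.225381 × 10^-4
  35–54: (12259/38307)²·(1−1813/12259)·28.19/1813 = 0.0013568944
  → Var(ȳ_str) = 0.002435384.
Var(ȳ_srs) = (1 − 4289/38307)·10.93/4289 = 0.0022630531.
deff = 0.002435384 / 0.0022630531 = 1.0761.

1.0761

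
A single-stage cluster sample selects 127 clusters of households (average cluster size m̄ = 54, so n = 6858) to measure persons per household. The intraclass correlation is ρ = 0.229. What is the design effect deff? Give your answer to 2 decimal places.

deff = 1 + (54 − 1)·0.229 = 1 + 12.137 = 13.137.

13.14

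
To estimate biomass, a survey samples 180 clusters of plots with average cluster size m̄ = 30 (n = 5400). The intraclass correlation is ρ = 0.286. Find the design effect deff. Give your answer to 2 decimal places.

deff = 1 + (30 − 1)·0.286 = 1 + 8.294 = 9.294.

9.29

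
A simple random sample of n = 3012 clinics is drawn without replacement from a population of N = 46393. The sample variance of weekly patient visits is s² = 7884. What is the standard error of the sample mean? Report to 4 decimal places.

Under SRS without replacement, Var(ȳ) = (1 − f)·s²/n with f = n/N = 3012/46393 = 0.06492359.
Var(ȳ) = (1 − 0.06492359)·7884/3012 = 0.93507641·2.6175299 = 2.4475904.
SE(ȳ) = √(2.4475904) = 1.5645.

1.5645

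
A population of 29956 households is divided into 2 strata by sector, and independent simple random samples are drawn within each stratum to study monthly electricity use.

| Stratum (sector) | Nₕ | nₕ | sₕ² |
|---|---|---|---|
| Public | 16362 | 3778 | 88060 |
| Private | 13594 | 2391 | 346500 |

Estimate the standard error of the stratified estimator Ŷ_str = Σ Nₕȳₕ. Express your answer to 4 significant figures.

163900

Var(Ŷ_str) = Σₕ Nₕ²(1 − fₕ)sₕ²/nₕ.
Public: 16362²·(1 − 3778/16362)·88060/3778 = 4.7992329 × 10^9.
Private: 13594²·(1 − 2391/13594)·346500/2391 = 2.2070149 × 10^10.
Sum = 2.6869382 × 10^10.
SE = √(2.6869382 × 10^10) = 163900.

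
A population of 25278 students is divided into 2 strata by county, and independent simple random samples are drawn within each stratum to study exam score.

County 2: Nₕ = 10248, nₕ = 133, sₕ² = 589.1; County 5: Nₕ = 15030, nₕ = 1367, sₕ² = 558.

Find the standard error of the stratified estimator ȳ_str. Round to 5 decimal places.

Var(ȳ_str) = Σₕ Wₕ²(1 − fₕ)sₕ²/nₕ with Wₕ = Nₕ/N, N = 25278.
County 2: Wₕ = 0.40541182; term = 0.40541182²·(1 − 0.01297814)·589.1/133 = 0.71854996.
County 5: Wₕ = 0.59458818; term = 0.59458818²·(1 − 0.09095143)·558/1367 = 0.13118534.
Sum = 0.8497353.
SE = √(0.8497353) = 0.92181.

0.92181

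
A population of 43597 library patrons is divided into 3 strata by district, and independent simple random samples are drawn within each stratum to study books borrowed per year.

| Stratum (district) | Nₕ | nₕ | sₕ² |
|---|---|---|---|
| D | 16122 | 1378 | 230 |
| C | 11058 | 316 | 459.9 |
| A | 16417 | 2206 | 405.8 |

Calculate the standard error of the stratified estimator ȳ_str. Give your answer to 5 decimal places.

Var(ȳ_str) = Σₕ Wₕ²(1 − fₕ)sₕ²/nₕ with Wₕ = Nₕ/N, N = 43597.
D: Wₕ = 0.36979609; term = 0.36979609²·(1 − 0.08547327)·230/1378 = 0.02087371.
C: Wₕ = 0.25364131; term = 0.25364131²·(1 − 0.02857660)·459.9/316 = 0.090954638.
A: Wₕ = 0.37656261; term = 0.37656261²·(1 − 0.13437291)·405.8/2206 = 0.022579367.
Sum = 0.13440772.
SE = √(0.13440772) = 0.36662.

0.36662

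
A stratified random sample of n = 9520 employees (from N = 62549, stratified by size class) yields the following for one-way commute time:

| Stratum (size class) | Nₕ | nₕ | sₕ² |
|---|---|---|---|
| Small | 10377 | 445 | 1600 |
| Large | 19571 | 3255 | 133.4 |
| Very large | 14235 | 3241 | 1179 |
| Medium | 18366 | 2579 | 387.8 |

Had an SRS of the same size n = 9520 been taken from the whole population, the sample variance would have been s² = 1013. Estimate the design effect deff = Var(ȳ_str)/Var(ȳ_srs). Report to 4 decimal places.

1.3718

Var(ȳ_str) = Σ Wₕ²(1−fₕ)sₕ²/nₕ with Wₕ = Nₕ/62549:
  Small: (10377/62549)²·(1−445/10377)·1600/445 = 0.094716962
  Large: (19571/62549)²·(1−3255/19571)·133.4/3255 = 0.0033449591
  Very large: (14235/62549)²·(1−3241/14235)·1179/3241 = 0.014551482
  Medium: (18366/62549)²·(1−2579/18366)·387.8/2579 = 0.011143713
  → Var(ȳ_str) = 0.12375712.
Var(ȳ_srs) = (1 − 9520/62549)·1013/9520 = 0.09021226.
deff = 0.12375712 / 0.09021226 = 1.3718.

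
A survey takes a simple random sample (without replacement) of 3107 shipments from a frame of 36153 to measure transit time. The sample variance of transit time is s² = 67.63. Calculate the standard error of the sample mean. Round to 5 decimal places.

0.14105

Under SRS without replacement, Var(ȳ) = (1 − f)·s²/n with f = n/N = 3107/36153 = 0.08594031.
Var(ȳ) = (1 − 0.08594031)·67.63/3107 = 0.91405969·0.021766978 = 0.019896317.
SE(ȳ) = √(0.019896317) = 0.14105.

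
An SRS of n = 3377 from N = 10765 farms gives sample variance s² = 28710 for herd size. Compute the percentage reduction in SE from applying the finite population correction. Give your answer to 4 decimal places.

17.1569

f = n/N = 3377/10765 = 0.31370181.
SE_no-fpc = √(s²/n) = 2.9157552; SE_fpc = √((1−f)s²/n) = 2.4155025.
Ratio = √(1−f) = 0.82843116. Reduction = 100·(1 − 0.82843116) = 17.1569%.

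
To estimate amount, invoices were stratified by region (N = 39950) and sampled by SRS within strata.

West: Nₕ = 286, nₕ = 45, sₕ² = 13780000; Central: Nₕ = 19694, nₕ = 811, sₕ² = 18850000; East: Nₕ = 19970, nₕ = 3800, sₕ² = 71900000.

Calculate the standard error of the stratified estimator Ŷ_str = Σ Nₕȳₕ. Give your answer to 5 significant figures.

Var(Ŷ_str) = Σₕ Nₕ²(1 − fₕ)sₕ²/nₕ.
West: 286²·(1 − 45/286)·13780000/45 = 2.1106673 × 10^10.
Central: 19694²·(1 − 811/19694)·18850000/811 = 8.6436152 × 10^12.
East: 19970²·(1 − 3800/19970)·71900000/3800 = 6.1098898 × 10^12.
Sum = 1.4774612 × 10^13.
SE = √(1.4774612 × 10^13) = 3.8438 × 10^6.

3.8438 × 10^6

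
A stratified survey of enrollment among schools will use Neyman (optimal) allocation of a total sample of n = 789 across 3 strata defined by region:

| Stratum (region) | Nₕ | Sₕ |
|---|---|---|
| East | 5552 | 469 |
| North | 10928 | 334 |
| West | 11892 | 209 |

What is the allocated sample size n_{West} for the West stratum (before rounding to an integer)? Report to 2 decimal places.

Neyman allocation: nₕ = n·NₕSₕ / Σⱼ NⱼSⱼ.
Σ NⱼSⱼ = 5552·469 + 10928·334 + 11892·209 = 8.739268 × 10^6.
n_{West} = 789·11892·209 / (8.739268 × 10^6) = 224.39.

224.39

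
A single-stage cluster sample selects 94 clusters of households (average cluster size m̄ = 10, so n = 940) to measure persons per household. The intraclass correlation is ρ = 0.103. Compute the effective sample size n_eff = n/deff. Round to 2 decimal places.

487.80

deff = 1 + (10 − 1)·0.103 = 1 + 0.927 = 1.927.
n_eff = 940 / 1.927 = 487.80.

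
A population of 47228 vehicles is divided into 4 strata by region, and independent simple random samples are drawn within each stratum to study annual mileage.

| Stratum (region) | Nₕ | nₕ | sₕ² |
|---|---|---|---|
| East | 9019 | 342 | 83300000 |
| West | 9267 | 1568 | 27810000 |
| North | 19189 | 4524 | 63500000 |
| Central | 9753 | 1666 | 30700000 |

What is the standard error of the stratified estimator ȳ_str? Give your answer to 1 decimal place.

Var(ȳ_str) = Σₕ Wₕ²(1 − fₕ)sₕ²/nₕ with Wₕ = Nₕ/N, N = 47228.
East: Wₕ = 0.19096722; term = 0.19096722²·(1 − 0.03791995)·83300000/342 = 8545.7025.
West: Wₕ = 0.19621835; term = 0.19621835²·(1 − 0.16920255)·27810000/1568 = 567.32158.
North: Wₕ = 0.40630558; term = 0.40630558²·(1 − 0.23576007)·63500000/4524 = 1770.869.
Central: Wₕ = 0.20650885; term = 0.20650885²·(1 − 0.17081924)·30700000/1666 = 651.61329.
Sum = 11535.506.
SE = √(11535.506) = 107.4.

107.4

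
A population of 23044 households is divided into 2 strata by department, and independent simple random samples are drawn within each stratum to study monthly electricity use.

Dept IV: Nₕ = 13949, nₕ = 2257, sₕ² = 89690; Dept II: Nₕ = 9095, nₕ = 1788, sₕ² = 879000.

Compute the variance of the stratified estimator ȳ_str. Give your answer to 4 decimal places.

73.7291

Var(ȳ_str) = Σₕ Wₕ²(1 − fₕ)sₕ²/nₕ with Wₕ = Nₕ/N, N = 23044.
Dept IV: Wₕ = 0.60532026; term = 0.60532026²·(1 − 0.16180371)·89690/2257 = 12.204742.
Dept II: Wₕ = 0.39467974; term = 0.39467974²·(1 − 0.19659153)·879000/1788 = 61.524407.
Sum = 73.729149.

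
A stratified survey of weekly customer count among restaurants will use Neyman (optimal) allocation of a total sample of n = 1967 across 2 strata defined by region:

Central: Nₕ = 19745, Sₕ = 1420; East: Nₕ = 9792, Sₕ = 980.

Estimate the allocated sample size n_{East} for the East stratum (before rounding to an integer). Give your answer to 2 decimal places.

Neyman allocation: nₕ = n·NₕSₕ / Σⱼ NⱼSⱼ.
Σ NⱼSⱼ = 19745·1420 + 9792·980 = 3.763406 × 10^7.
n_{East} = 1967·9792·980 / (3.763406 × 10^7) = 501.56.

501.56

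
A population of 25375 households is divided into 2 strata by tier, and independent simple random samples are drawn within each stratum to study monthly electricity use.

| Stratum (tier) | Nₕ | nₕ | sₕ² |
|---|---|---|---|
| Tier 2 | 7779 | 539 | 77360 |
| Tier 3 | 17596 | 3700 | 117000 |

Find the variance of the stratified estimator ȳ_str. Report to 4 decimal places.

24.5620

Var(ȳ_str) = Σₕ Wₕ²(1 − fₕ)sₕ²/nₕ with Wₕ = Nₕ/N, N = 25375.
Tier 2: Wₕ = 0.30656158; term = 0.30656158²·(1 − 0.06928911)·77360/539 = 12.553879.
Tier 3: Wₕ = 0.69343842; term = 0.69343842²·(1 − 0.21027506)·117000/3700 = 12.008141.
Sum = 24.56202.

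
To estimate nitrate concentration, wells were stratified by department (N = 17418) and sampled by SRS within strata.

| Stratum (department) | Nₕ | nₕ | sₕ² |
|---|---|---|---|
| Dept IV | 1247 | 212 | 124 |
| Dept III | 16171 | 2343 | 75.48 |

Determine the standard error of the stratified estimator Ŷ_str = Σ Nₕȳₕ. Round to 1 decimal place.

Var(Ŷ_str) = Σₕ Nₕ²(1 − fₕ)sₕ²/nₕ.
Dept IV: 1247²·(1 − 212/1247)·124/212 = 754905.57.
Dept III: 16171²·(1 − 2343/16171)·75.48/2343 = 7.2037039 × 10^6.
Sum = 7.9586095 × 10^6.
SE = √(7.9586095 × 10^6) = 2821.1.

2821.1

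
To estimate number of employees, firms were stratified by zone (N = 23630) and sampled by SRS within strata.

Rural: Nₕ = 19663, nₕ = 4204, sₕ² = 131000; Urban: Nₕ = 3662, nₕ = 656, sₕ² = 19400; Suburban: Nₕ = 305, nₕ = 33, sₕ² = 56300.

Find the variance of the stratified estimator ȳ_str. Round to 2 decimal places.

17.80

Var(ȳ_str) = Σₕ Wₕ²(1 − fₕ)sₕ²/nₕ with Wₕ = Nₕ/N, N = 23630.
Rural: Wₕ = 0.83212019; term = 0.83212019²·(1 − 0.21380257)·131000/4204 = 16.963377.
Urban: Wₕ = 0.15497249; term = 0.15497249²·(1 − 0.17913708)·19400/656 = 0.58301236.
Suburban: Wₕ = 0.01290732; term = 0.01290732²·(1 − 0.10819672)·56300/33 = 0.25347536.
Sum = 17.799865.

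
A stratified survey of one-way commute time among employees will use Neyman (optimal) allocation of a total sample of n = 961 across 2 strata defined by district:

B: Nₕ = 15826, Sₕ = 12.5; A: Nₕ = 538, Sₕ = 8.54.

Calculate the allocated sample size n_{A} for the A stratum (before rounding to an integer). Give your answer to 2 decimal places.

Neyman allocation: nₕ = n·NₕSₕ / Σⱼ NⱼSⱼ.
Σ NⱼSⱼ = 15826·12.5 + 538·8.54 = 202419.52.
n_{A} = 961·538·8.54 / 202419.52 = 21.81.

21.81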